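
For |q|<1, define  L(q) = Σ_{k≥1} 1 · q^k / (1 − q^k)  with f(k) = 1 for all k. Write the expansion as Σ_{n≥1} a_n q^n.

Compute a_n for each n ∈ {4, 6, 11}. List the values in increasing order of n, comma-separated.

d|4:{4,2,1}  Σf=1+1+1=3
d|6:{6,3,2,1}  Σf=1+1+1+1=4
q^11  k|11↦f(k): 11:1 1:1  a_11=2

3, 4, 2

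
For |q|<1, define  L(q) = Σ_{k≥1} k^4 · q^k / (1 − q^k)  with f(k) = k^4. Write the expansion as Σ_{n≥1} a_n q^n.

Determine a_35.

n=35: 35·1 7·5 5·7 1·35  f→[1500625+2401+625+1]=1503652

a_35 = 1503652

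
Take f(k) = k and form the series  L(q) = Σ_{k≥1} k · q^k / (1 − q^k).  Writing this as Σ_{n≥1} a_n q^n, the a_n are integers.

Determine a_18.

n=18: 1·18 2·9 3·6 6·3 9·2 18·1  f→[1+2+3+6+9+18]=39

a_18 = 39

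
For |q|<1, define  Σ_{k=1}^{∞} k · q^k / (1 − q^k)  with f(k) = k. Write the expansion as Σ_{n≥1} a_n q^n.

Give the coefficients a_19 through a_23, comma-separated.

20, 42, 32, 36, 24

[q^19] f(19)=19,f(1)=1 ⇒ 20
[q^20] f(20)=20,f(10)=10,f(5)=5,f(4)=4,f(2)=2,f(1)=1 ⇒ 42
n=21: 1·21 3·7 7·3 21·1  f→[1+3+7+21]=32
n=22: 22·1 11·2 2·11 1·22  f→[22+11+2+1]=36
q^23  k|23↦f(k): 1:1 23:23  a_23=24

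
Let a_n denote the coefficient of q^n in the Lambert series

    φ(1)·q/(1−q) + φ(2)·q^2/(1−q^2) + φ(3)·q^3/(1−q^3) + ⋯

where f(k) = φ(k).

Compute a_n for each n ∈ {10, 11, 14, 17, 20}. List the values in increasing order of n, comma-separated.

q^10  k|10↦φ(k): 10:4 5:4 2:1 1:1  a_10=10
[q^11] φ(11)=10,φ(1)=1 ⇒ 11
d|14:{1,2,7,14}  Σφ=1+1+6+6=14
q^17  k|17↦φ(k): 17:16 1:1  a_17=17
d|20:{20,10,5,4,2,1}  Σφ=8+4+4+2+1+1=20

10, 11, 14, 17, 20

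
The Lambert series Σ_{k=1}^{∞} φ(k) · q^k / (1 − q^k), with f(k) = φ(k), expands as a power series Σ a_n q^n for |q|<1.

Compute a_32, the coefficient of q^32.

d|32:{1,2,4,8,16,32}  Σφ=1+1+2+4+8+16=32

a_32 = 32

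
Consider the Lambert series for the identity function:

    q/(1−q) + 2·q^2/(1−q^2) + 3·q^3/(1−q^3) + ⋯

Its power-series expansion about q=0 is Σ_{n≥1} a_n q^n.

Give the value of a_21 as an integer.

a_21 = 32

n=21: 1·21 3·7 7·3 21·1  f→[1+3+7+21]=32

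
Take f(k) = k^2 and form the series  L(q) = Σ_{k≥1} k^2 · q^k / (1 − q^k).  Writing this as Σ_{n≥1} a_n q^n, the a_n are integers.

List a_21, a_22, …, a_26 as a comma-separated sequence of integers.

q^21  k|21↦f(k): 21:441 7:49 3:9 1:1  a_21=500
n=22: 22·1 11·2 2·11 1·22  f→[484+121+4+1]=610
[q^23] f(1)=1,f(23)=529 ⇒ 530
[q^24] f(1)=1,f(2)=4,f(3)=9,f(4)=16,f(6)=36,f(8)=64,f(12)=144,f(24)=576 ⇒ 850
n=25: 1·25 5·5 25·1  f→[1+25+625]=651
d|26:{26,13,2,1}  Σf=676+169+4+1=850

500, 610, 530, 850, 651, 850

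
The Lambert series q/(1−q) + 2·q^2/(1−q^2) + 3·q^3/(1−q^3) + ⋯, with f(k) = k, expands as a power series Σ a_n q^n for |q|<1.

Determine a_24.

d|24:{24,12,8,6,4,3,2,1}  Σf=24+12+8+6+4+3+2+1=60

a_24 = 60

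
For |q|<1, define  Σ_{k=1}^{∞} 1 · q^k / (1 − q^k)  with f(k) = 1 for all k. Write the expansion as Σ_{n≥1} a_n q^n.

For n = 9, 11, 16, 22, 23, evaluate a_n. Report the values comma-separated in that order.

[q^9] f(1)=1,f(3)=1,f(9)=1 ⇒ 3
q^11  k|11↦f(k): 1:1 11:1  a_11=2
d|16:{16,8,4,2,1}  Σf=1+1+1+1+1=5
q^22  k|22↦f(k): 22:1 11:1 2:1 1:1  a_22=4
d|23:{23,1}  Σf=1+1=2

3, 2, 5, 4, 2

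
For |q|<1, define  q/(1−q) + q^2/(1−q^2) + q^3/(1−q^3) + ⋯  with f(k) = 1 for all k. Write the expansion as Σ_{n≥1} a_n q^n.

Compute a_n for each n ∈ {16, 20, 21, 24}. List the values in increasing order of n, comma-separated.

q^16  k|16↦f(k): 1:1 2:1 4:1 8:1 16:1  a_16=5
[q^20] f(1)=1,f(2)=1,f(4)=1,f(5)=1,f(10)=1,f(20)=1 ⇒ 6
q^21  k|21↦f(k): 21:1 7:1 3:1 1:1  a_21=4
n=24: 24·1 12·2 8·3 6·4 4·6 3·8 2·12 1·24  f→[1+1+1+1+1+1+1+1]=8

5, 6, 4, 8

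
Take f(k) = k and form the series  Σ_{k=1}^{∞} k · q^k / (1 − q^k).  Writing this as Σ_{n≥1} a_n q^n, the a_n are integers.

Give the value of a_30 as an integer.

n=30: 1·30 2·15 3·10 5·6 6·5 10·3 15·2 30·1  f→[1+2+3+5+6+10+15+30]=72

a_30 = 72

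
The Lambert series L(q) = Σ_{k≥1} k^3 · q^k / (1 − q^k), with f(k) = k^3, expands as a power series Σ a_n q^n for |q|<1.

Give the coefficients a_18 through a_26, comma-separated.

q^18  k|18↦f(k): 1:1 2:8 3:27 6:216 9:729 18:5832  a_18=6813
[q^19] f(19)=6859,f(1)=1 ⇒ 6860
d|20:{1,2,4,5,10,20}  Σf=1+8+64+125+1000+8000=9198
n=21: 1·21 3·7 7·3 21·1  f→[1+27+343+9261]=9632
q^22  k|22↦f(k): 1:1 2:8 11:1331 22:10648  a_22=11988
q^23  k|23↦f(k): 23:12167 1:1  a_23=12168
q^24  k|24↦f(k): 24:13824 12:1728 8:512 6:216 4:64 3:27 2:8 1:1  a_24=16380
q^25  k|25↦f(k): 1:1 5:125 25:15625  a_25=15751
[q^26] f(26)=17576,f(13)=2197,f(2)=8,f(1)=1 ⇒ 19782

6813, 6860, 9198, 9632, 11988, 12168, 16380, 15751, 19782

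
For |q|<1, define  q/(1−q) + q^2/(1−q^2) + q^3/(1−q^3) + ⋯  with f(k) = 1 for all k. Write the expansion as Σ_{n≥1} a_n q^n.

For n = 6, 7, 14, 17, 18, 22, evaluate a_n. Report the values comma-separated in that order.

4, 2, 4, 2, 6, 4

q^6  k|6↦f(k): 1:1 2:1 3:1 6:1  a_6=4
[q^7] f(1)=1,f(7)=1 ⇒ 2
n=14: 14·1 7·2 2·7 1·14  f→[1+1+1+1]=4
[q^17] f(17)=1,f(1)=1 ⇒ 2
n=18: 1·18 2·9 3·6 6·3 9·2 18·1  f→[1+1+1+1+1+1]=6
q^22  k|22↦f(k): 22:1 11:1 2:1 1:1  a_22=4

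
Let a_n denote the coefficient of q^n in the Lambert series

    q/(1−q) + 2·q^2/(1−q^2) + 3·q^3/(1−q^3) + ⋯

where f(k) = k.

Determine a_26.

d|26:{26,13,2,1}  Σf=26+13+2+1=42

a_26 = 42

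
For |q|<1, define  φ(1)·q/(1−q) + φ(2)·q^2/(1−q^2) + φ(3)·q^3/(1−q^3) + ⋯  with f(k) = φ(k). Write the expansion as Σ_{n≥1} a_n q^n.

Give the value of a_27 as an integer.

n=27: 1·27 3·9 9·3 27·1  φ→[1+2+6+18]=27

a_27 = 27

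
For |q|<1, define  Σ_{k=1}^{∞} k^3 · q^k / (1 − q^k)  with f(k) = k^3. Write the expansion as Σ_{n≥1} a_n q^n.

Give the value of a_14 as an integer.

a_14 = 3096

n=14: 14·1 7·2 2·7 1·14  f→[2744+343+8+1]=3096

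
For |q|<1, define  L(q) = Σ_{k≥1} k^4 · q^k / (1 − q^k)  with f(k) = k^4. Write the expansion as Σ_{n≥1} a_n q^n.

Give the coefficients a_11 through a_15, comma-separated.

n=11: 11·1 1·11  f→[14641+1]=14642
n=12: 12·1 6·2 4·3 3·4 2·6 1·12  f→[20736+1296+256+81+16+1]=22386
n=13: 13·1 1·13  f→[28561+1]=28562
n=14: 14·1 7·2 2·7 1·14  f→[38416+2401+16+1]=40834
n=15: 1·15 3·5 5·3 15·1  f→[1+81+625+50625]=51332

14642, 22386, 28562, 40834, 51332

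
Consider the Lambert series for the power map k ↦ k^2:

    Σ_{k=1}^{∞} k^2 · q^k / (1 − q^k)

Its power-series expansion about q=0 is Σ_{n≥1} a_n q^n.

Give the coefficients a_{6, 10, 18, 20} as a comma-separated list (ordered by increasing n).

50, 130, 455, 546

n=6: 6·1 3·2 2·3 1·6  f→[36+9+4+1]=50
n=10: 10·1 5·2 2·5 1·10  f→[100+25+4+1]=130
d|18:{18,9,6,3,2,1}  Σf=324+81+36+9+4+1=455
d|20:{20,10,5,4,2,1}  Σf=400+100+25+16+4+1=546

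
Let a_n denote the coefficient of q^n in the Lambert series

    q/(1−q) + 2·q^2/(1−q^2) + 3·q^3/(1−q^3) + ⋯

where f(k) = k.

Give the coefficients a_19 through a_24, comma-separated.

20, 42, 32, 36, 24, 60

[q^19] f(19)=19,f(1)=1 ⇒ 20
[q^20] f(20)=20,f(10)=10,f(5)=5,f(4)=4,f(2)=2,f(1)=1 ⇒ 42
d|21:{1,3,7,21}  Σf=1+3+7+21=32
[q^22] f(1)=1,f(2)=2,f(11)=11,f(22)=22 ⇒ 36
n=23: 23·1 1·23  f→[23+1]=24
n=24: 24·1 12·2 8·3 6·4 4·6 3·8 2·12 1·24  f→[24+12+8+6+4+3+2+1]=60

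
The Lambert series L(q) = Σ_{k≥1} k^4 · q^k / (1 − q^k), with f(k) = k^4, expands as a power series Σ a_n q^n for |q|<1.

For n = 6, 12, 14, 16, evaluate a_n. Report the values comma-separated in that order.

1394, 22386, 40834, 69905

[q^6] f(1)=1,f(2)=16,f(3)=81,f(6)=1296 ⇒ 1394
d|12:{12,6,4,3,2,1}  Σf=20736+1296+256+81+16+1=22386
n=14: 14·1 7·2 2·7 1·14  f→[38416+2401+16+1]=40834
q^16  k|16↦f(k): 1:1 2:16 4:256 8:4096 16:65536  a_16=69905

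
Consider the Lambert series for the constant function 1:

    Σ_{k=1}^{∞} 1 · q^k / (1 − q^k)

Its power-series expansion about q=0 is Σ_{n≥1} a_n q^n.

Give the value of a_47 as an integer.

a_47 = 2

d|47:{1,47}  Σf=1+1=2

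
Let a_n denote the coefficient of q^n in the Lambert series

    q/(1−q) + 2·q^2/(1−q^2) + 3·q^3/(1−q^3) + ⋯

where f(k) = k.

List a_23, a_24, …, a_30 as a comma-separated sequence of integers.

24, 60, 31, 42, 40, 56, 30, 72

n=23: 1·23 23·1  f→[1+23]=24
n=24: 24·1 12·2 8·3 6·4 4·6 3·8 2·12 1·24  f→[24+12+8+6+4+3+2+1]=60
q^25  k|25↦f(k): 1:1 5:5 25:25  a_25=31
[q^26] f(1)=1,f(2)=2,f(13)=13,f(26)=26 ⇒ 42
[q^27] f(1)=1,f(3)=3,f(9)=9,f(27)=27 ⇒ 40
n=28: 1·28 2·14 4·7 7·4 14·2 28·1  f→[1+2+4+7+14+28]=56
n=29: 29·1 1·29  f→[29+1]=30
[q^30] f(1)=1,f(2)=2,f(3)=3,f(5)=5,f(6)=6,f(10)=10,f(15)=15,f(30)=30 ⇒ 72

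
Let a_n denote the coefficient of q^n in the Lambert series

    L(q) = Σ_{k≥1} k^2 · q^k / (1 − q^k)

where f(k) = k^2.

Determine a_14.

a_14 = 250

[q^14] f(14)=196,f(7)=49,f(2)=4,f(1)=1 ⇒ 250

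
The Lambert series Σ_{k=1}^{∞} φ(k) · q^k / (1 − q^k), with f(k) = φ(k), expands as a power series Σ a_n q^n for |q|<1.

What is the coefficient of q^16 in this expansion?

[q^16] φ(1)=1,φ(2)=1,φ(4)=2,φ(8)=4,φ(16)=8 ⇒ 16

a_16 = 16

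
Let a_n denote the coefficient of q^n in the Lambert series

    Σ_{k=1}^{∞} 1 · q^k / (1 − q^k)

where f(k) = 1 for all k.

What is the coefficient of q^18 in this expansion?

[q^18] f(1)=1,f(2)=1,f(3)=1,f(6)=1,f(9)=1,f(18)=1 ⇒ 6

a_18 = 6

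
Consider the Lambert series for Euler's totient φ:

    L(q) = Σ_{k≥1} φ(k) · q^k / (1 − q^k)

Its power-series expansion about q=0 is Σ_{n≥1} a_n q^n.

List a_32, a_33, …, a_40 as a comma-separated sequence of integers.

q^32  k|32↦φ(k): 32:16 16:8 8:4 4:2 2:1 1:1  a_32=32
q^33  k|33↦φ(k): 33:20 11:10 3:2 1:1  a_33=33
n=34: 34·1 17·2 2·17 1·34  φ→[16+16+1+1]=34
q^35  k|35↦φ(k): 1:1 5:4 7:6 35:24  a_35=35
n=36: 36·1 18·2 12·3 9·4 6·6 4·9 3·12 2·18 1·36  φ→[12+6+4+6+2+2+2+1+1]=36
n=37: 37·1 1·37  φ→[36+1]=37
d|38:{38,19,2,1}  Σφ=18+18+1+1=38
d|39:{39,13,3,1}  Σφ=24+12+2+1=39
n=40: 40·1 20·2 10·4 8·5 5·8 4·10 2·20 1·40  φ→[16+8+4+4+4+2+1+1]=40

32, 33, 34, 35, 36, 37, 38, 39, 40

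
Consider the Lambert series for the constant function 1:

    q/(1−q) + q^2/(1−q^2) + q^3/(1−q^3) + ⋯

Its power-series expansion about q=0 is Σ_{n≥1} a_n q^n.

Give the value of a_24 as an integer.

a_24 = 8

q^24  k|24↦f(k): 1:1 2:1 3:1 4:1 6:1 8:1 12:1 24:1  a_24=8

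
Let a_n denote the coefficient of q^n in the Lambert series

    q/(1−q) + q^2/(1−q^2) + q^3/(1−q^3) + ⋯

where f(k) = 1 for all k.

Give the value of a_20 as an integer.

n=20: 20·1 10·2 5·4 4·5 2·10 1·20  f→[1+1+1+1+1+1]=6

a_20 = 6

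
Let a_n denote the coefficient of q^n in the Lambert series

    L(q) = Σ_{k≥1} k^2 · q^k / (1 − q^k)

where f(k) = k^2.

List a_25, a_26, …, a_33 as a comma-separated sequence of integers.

q^25  k|25↦f(k): 25:625 5:25 1:1  a_25=651
n=26: 1·26 2·13 13·2 26·1  f→[1+4+169+676]=850
[q^27] f(27)=729,f(9)=81,f(3)=9,f(1)=1 ⇒ 820
[q^28] f(1)=1,f(2)=4,f(4)=16,f(7)=49,f(14)=196,f(28)=784 ⇒ 1050
[q^29] f(1)=1,f(29)=841 ⇒ 842
[q^30] f(1)=1,f(2)=4,f(3)=9,f(5)=25,f(6)=36,f(10)=100,f(15)=225,f(30)=900 ⇒ 1300
q^31  k|31↦f(k): 1:1 31:961  a_31=962
q^32  k|32↦f(k): 32:1024 16:256 8:64 4:16 2:4 1:1  a_32=1365
q^33  k|33↦f(k): 1:1 3:9 11:121 33:1089  a_33=1220

651, 850, 820, 1050, 842, 1300, 962, 1365, 1220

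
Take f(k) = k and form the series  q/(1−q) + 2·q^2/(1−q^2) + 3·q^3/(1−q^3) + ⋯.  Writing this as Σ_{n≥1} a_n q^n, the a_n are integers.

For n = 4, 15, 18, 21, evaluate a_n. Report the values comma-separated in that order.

[q^4] f(1)=1,f(2)=2,f(4)=4 ⇒ 7
d|15:{1,3,5,15}  Σf=1+3+5+15=24
d|18:{1,2,3,6,9,18}  Σf=1+2+3+6+9+18=39
n=21: 21·1 7·3 3·7 1·21  f→[21+7+3+1]=32

7, 24, 39, 32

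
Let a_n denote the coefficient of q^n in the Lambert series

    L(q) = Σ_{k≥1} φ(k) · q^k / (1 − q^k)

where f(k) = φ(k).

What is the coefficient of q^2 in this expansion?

n=2: 2·1 1·2  φ→[1+1]=2

a_2 = 2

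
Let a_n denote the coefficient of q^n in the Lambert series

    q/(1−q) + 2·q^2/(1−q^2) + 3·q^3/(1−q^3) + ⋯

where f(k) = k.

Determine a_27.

d|27:{1,3,9,27}  Σf=1+3+9+27=40

a_27 = 40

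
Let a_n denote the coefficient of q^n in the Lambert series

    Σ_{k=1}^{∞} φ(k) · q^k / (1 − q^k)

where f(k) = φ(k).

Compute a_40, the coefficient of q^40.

d|40:{1,2,4,5,8,10,20,40}  Σφ=1+1+2+4+4+4+8+16=40

a_40 = 40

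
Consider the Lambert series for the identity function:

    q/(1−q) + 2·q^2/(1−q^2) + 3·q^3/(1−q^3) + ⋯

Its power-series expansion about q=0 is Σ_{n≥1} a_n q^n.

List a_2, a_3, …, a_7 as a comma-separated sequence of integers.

[q^2] f(1)=1,f(2)=2 ⇒ 3
q^3  k|3↦f(k): 1:1 3:3  a_3=4
q^4  k|4↦f(k): 4:4 2:2 1:1  a_4=7
[q^5] f(5)=5,f(1)=1 ⇒ 6
q^6  k|6↦f(k): 6:6 3:3 2:2 1:1  a_6=12
n=7: 7·1 1·7  f→[7+1]=8

3, 4, 7, 6, 12, 8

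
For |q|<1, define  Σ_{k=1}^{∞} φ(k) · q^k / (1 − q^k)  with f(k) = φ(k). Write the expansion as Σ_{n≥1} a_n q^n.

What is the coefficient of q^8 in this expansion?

n=8: 1·8 2·4 4·2 8·1  φ→[1+1+2+4]=8

a_8 = 8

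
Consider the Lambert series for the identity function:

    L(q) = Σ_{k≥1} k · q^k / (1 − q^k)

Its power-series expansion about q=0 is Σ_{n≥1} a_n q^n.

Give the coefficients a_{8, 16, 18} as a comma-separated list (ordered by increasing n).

d|8:{1,2,4,8}  Σf=1+2+4+8=15
[q^16] f(16)=16,f(8)=8,f(4)=4,f(2)=2,f(1)=1 ⇒ 31
n=18: 1·18 2·9 3·6 6·3 9·2 18·1  f→[1+2+3+6+9+18]=39

15, 31, 39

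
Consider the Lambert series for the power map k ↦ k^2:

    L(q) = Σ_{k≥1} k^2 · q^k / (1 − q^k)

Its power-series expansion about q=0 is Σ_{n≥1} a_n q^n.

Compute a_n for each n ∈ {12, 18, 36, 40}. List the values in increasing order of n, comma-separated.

210, 455, 1911, 2210

q^12  k|12↦f(k): 12:144 6:36 4:16 3:9 2:4 1:1  a_12=210
n=18: 1·18 2·9 3·6 6·3 9·2 18·1  f→[1+4+9+36+81+324]=455
[q^36] f(36)=1296,f(18)=324,f(12)=144,f(9)=81,f(6)=36,f(4)=16,f(3)=9,f(2)=4,f(1)=1 ⇒ 1911
n=40: 40·1 20·2 10·4 8·5 5·8 4·10 2·20 1·40  f→[1600+400+100+64+25+16+4+1]=2210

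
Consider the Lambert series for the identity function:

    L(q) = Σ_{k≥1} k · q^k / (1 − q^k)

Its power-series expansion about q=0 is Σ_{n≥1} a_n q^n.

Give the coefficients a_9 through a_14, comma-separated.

13, 18, 12, 28, 14, 24

n=9: 1·9 3·3 9·1  f→[1+3+9]=13
n=10: 1·10 2·5 5·2 10·1  f→[1+2+5+10]=18
[q^11] f(1)=1,f(11)=11 ⇒ 12
[q^12] f(1)=1,f(2)=2,f(3)=3,f(4)=4,f(6)=6,f(12)=12 ⇒ 28
d|13:{1,13}  Σf=1+13=14
n=14: 14·1 7·2 2·7 1·14  f→[14+7+2+1]=24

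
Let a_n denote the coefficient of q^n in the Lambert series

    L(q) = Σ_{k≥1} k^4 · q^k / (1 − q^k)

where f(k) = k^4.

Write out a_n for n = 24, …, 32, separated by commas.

358258, 391251, 485554, 538084, 655746, 707282, 872644, 923522, 1118481

[q^24] f(24)=331776,f(12)=20736,f(8)=4096,f(6)=1296,f(4)=256,f(3)=81,f(2)=16,f(1)=1 ⇒ 358258
d|25:{25,5,1}  Σf=390625+625+1=391251
d|26:{1,2,13,26}  Σf=1+16+28561+456976=485554
[q^27] f(1)=1,f(3)=81,f(9)=6561,f(27)=531441 ⇒ 538084
[q^28] f(1)=1,f(2)=16,f(4)=256,f(7)=2401,f(14)=38416,f(28)=614656 ⇒ 655746
[q^29] f(1)=1,f(29)=707281 ⇒ 707282
[q^30] f(1)=1,f(2)=16,f(3)=81,f(5)=625,f(6)=1296,f(10)=10000,f(15)=50625,f(30)=810000 ⇒ 872644
[q^31] f(31)=923521,f(1)=1 ⇒ 923522
d|32:{1,2,4,8,16,32}  Σf=1+16+256+4096+65536+1048576=1118481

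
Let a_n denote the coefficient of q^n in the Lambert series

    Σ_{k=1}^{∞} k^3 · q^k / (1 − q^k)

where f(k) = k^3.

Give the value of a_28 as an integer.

a_28 = 25112

d|28:{28,14,7,4,2,1}  Σf=21952+2744+343+64+8+1=25112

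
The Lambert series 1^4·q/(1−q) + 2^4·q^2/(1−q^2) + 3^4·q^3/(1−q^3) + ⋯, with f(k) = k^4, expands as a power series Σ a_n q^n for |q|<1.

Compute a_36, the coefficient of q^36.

a_36 = 1813539

q^36  k|36↦f(k): 1:1 2:16 3:81 4:256 6:1296 9:6561 12:20736 18:104976 36:1679616  a_36=1813539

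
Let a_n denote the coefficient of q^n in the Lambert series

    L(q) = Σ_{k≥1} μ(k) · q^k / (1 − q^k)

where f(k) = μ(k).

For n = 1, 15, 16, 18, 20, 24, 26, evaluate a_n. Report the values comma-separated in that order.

q^1  k|1↦μ(k): 1:1  a_1=1
n=15: 15·1 5·3 3·5 1·15  μ→[1+(-1)+(-1)+1]=0
d|16:{16,8,4,2,1}  Σμ=0+0+0+(-1)+1=0
d|18:{1,2,3,6,9,18}  Σμ=1+(-1)+(-1)+1+0+0=0
[q^20] μ(1)=1,μ(2)=-1,μ(4)=0,μ(5)=-1,μ(10)=1,μ(20)=0 ⇒ 0
q^24  k|24↦μ(k): 1:1 2:-1 3:-1 4:0 6:1 8:0 12:0 24:0  a_24=0
[q^26] μ(1)=1,μ(2)=-1,μ(13)=-1,μ(26)=1 ⇒ 0

1, 0, 0, 0, 0, 0, 0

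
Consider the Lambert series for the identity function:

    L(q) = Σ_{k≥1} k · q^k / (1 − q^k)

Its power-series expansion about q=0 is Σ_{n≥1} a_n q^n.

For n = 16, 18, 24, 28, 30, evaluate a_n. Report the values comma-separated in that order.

q^16  k|16↦f(k): 16:16 8:8 4:4 2:2 1:1  a_16=31
q^18  k|18↦f(k): 1:1 2:2 3:3 6:6 9:9 18:18  a_18=39
d|24:{1,2,3,4,6,8,12,24}  Σf=1+2+3+4+6+8+12+24=60
n=28: 28·1 14·2 7·4 4·7 2·14 1·28  f→[28+14+7+4+2+1]=56
[q^30] f(1)=1,f(2)=2,f(3)=3,f(5)=5,f(6)=6,f(10)=10,f(15)=15,f(30)=30 ⇒ 72

31, 39, 60, 56, 72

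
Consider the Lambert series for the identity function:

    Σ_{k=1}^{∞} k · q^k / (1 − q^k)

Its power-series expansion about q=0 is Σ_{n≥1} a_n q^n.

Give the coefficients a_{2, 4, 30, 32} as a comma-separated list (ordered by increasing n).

3, 7, 72, 63

[q^2] f(2)=2,f(1)=1 ⇒ 3
[q^4] f(4)=4,f(2)=2,f(1)=1 ⇒ 7
q^30  k|30↦f(k): 30:30 15:15 10:10 6:6 5:5 3:3 2:2 1:1  a_30=72
[q^32] f(32)=32,f(16)=16,f(8)=8,f(4)=4,f(2)=2,f(1)=1 ⇒ 63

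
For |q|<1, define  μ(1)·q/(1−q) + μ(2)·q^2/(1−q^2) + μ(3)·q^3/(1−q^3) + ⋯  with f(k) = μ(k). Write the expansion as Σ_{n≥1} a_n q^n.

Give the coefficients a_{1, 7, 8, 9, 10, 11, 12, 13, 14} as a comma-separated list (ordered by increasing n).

1, 0, 0, 0, 0, 0, 0, 0, 0

[q^1] μ(1)=1 ⇒ 1
q^7  k|7↦μ(k): 7:-1 1:1  a_7=0
q^8  k|8↦μ(k): 8:0 4:0 2:-1 1:1  a_8=0
[q^9] μ(9)=0,μ(3)=-1,μ(1)=1 ⇒ 0
d|10:{1,2,5,10}  Σμ=1+(-1)+(-1)+1=0
q^11  k|11↦μ(k): 11:-1 1:1  a_11=0
[q^12] μ(1)=1,μ(2)=-1,μ(3)=-1,μ(4)=0,μ(6)=1,μ(12)=0 ⇒ 0
[q^13] μ(1)=1,μ(13)=-1 ⇒ 0
d|14:{1,2,7,14}  Σμ=1+(-1)+(-1)+1=0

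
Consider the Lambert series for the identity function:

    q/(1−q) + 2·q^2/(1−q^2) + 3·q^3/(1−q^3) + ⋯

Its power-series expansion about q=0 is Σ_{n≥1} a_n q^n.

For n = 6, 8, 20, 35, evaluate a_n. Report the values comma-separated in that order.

q^6  k|6↦f(k): 1:1 2:2 3:3 6:6  a_6=12
d|8:{1,2,4,8}  Σf=1+2+4+8=15
[q^20] f(20)=20,f(10)=10,f(5)=5,f(4)=4,f(2)=2,f(1)=1 ⇒ 42
q^35  k|35↦f(k): 1:1 5:5 7:7 35:35  a_35=48

12, 15, 42, 48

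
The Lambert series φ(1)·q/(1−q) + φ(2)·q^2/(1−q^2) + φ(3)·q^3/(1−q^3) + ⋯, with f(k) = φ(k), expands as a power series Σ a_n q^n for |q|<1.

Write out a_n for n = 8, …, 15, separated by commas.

[q^8] φ(1)=1,φ(2)=1,φ(4)=2,φ(8)=4 ⇒ 8
d|9:{9,3,1}  Σφ=6+2+1=9
n=10: 1·10 2·5 5·2 10·1  φ→[1+1+4+4]=10
d|11:{11,1}  Σφ=10+1=11
d|12:{12,6,4,3,2,1}  Σφ=4+2+2+2+1+1=12
[q^13] φ(13)=12,φ(1)=1 ⇒ 13
d|14:{1,2,7,14}  Σφ=1+1+6+6=14
[q^15] φ(1)=1,φ(3)=2,φ(5)=4,φ(15)=8 ⇒ 15

8, 9, 10, 11, 12, 13, 14, 15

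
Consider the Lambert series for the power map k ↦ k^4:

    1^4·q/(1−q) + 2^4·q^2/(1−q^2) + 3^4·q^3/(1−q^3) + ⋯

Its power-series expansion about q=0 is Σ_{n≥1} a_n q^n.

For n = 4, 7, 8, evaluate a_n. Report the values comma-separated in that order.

273, 2402, 4369

[q^4] f(4)=256,f(2)=16,f(1)=1 ⇒ 273
q^7  k|7↦f(k): 7:2401 1:1  a_7=2402
q^8  k|8↦f(k): 1:1 2:16 4:256 8:4096  a_8=4369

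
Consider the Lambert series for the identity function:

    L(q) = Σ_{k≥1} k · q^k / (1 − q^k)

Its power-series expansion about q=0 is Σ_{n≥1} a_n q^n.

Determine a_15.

a_15 = 24

d|15:{15,5,3,1}  Σf=15+5+3+1=24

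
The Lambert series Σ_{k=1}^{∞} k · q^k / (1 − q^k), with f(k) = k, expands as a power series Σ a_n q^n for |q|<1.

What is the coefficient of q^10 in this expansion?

a_10 = 18

d|10:{10,5,2,1}  Σf=10+5+2+1=18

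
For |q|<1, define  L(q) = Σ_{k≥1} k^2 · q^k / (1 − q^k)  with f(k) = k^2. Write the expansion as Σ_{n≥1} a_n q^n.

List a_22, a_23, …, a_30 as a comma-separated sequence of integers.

[q^22] f(1)=1,f(2)=4,f(11)=121,f(22)=484 ⇒ 610
q^23  k|23↦f(k): 1:1 23:529  a_23=530
q^24  k|24↦f(k): 24:576 12:144 8:64 6:36 4:16 3:9 2:4 1:1  a_24=850
[q^25] f(25)=625,f(5)=25,f(1)=1 ⇒ 651
q^26  k|26↦f(k): 26:676 13:169 2:4 1:1  a_26=850
n=27: 1·27 3·9 9·3 27·1  f→[1+9+81+729]=820
d|28:{1,2,4,7,14,28}  Σf=1+4+16+49+196+784=1050
d|29:{1,29}  Σf=1+841=842
[q^30] f(1)=1,f(2)=4,f(3)=9,f(5)=25,f(6)=36,f(10)=100,f(15)=225,f(30)=900 ⇒ 1300

610, 530, 850, 651, 850, 820, 1050, 842, 1300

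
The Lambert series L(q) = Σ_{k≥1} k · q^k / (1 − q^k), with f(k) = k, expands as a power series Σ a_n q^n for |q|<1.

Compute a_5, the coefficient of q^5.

d|5:{1,5}  Σf=1+5=6

a_5 = 6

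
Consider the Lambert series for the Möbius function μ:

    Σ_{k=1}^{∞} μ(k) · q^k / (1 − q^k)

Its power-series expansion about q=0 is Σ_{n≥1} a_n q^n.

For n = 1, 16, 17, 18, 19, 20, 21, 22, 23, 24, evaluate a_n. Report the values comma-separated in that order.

1, 0, 0, 0, 0, 0, 0, 0, 0, 0

n=1: 1·1  μ→[1]=1
q^16  k|16↦μ(k): 16:0 8:0 4:0 2:-1 1:1  a_16=0
n=17: 1·17 17·1  μ→[1+(-1)]=0
n=18: 18·1 9·2 6·3 3·6 2·9 1·18  μ→[0+0+1+(-1)+(-1)+1]=0
d|19:{19,1}  Σμ=(-1)+1=0
[q^20] μ(20)=0,μ(10)=1,μ(5)=-1,μ(4)=0,μ(2)=-1,μ(1)=1 ⇒ 0
n=21: 1·21 3·7 7·3 21·1  μ→[1+(-1)+(-1)+1]=0
n=22: 22·1 11·2 2·11 1·22  μ→[1+(-1)+(-1)+1]=0
n=23: 23·1 1·23  μ→[(-1)+1]=0
d|24:{1,2,3,4,6,8,12,24}  Σμ=1+(-1)+(-1)+0+1+0+0+0=0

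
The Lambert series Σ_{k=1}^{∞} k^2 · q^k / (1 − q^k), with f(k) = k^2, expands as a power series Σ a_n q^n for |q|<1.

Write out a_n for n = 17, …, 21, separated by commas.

290, 455, 362, 546, 500

q^17  k|17↦f(k): 1:1 17:289  a_17=290
[q^18] f(1)=1,f(2)=4,f(3)=9,f(6)=36,f(9)=81,f(18)=324 ⇒ 455
[q^19] f(19)=361,f(1)=1 ⇒ 362
q^20  k|20↦f(k): 1:1 2:4 4:16 5:25 10:100 20:400  a_20=546
q^21  k|21↦f(k): 21:441 7:49 3:9 1:1  a_21=500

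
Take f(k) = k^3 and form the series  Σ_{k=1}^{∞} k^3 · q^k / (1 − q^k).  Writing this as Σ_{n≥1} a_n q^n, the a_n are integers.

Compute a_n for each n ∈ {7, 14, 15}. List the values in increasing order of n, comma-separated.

344, 3096, 3528

n=7: 7·1 1·7  f→[343+1]=344
d|14:{1,2,7,14}  Σf=1+8+343+2744=3096
[q^15] f(15)=3375,f(5)=125,f(3)=27,f(1)=1 ⇒ 3528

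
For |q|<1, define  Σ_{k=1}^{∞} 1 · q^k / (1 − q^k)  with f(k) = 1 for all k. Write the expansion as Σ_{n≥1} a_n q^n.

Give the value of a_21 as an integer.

n=21: 21·1 7·3 3·7 1·21  f→[1+1+1+1]=4

a_21 = 4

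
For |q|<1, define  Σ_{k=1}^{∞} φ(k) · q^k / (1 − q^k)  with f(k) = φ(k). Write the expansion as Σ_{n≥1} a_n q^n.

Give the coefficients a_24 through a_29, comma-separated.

d|24:{24,12,8,6,4,3,2,1}  Σφ=8+4+4+2+2+2+1+1=24
q^25  k|25↦φ(k): 1:1 5:4 25:20  a_25=25
q^26  k|26↦φ(k): 1:1 2:1 13:12 26:12  a_26=26
[q^27] φ(27)=18,φ(9)=6,φ(3)=2,φ(1)=1 ⇒ 27
d|28:{1,2,4,7,14,28}  Σφ=1+1+2+6+6+12=28
d|29:{1,29}  Σφ=1+28=29

24, 25, 26, 27, 28, 29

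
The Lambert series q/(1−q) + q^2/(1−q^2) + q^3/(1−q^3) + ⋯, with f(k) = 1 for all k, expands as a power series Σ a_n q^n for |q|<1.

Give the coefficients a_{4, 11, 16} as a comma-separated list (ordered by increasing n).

n=4: 1·4 2·2 4·1  f→[1+1+1]=3
d|11:{1,11}  Σf=1+1=2
[q^16] f(16)=1,f(8)=1,f(4)=1,f(2)=1,f(1)=1 ⇒ 5

3, 2, 5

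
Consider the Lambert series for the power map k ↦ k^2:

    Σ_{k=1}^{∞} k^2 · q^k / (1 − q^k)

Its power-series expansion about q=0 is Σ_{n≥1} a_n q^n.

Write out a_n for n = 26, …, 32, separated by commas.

n=26: 1·26 2·13 13·2 26·1  f→[1+4+169+676]=850
d|27:{27,9,3,1}  Σf=729+81+9+1=820
d|28:{28,14,7,4,2,1}  Σf=784+196+49+16+4+1=1050
q^29  k|29↦f(k): 1:1 29:841  a_29=842
d|30:{1,2,3,5,6,10,15,30}  Σf=1+4+9+25+36+100+225+900=1300
n=31: 31·1 1·31  f→[961+1]=962
[q^32] f(1)=1,f(2)=4,f(4)=16,f(8)=64,f(16)=256,f(32)=1024 ⇒ 1365

850, 820, 1050, 842, 1300, 962, 1365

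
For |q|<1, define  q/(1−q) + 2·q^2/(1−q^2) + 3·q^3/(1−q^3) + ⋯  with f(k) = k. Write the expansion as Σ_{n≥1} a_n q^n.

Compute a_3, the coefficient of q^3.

a_3 = 4

[q^3] f(1)=1,f(3)=3 ⇒ 4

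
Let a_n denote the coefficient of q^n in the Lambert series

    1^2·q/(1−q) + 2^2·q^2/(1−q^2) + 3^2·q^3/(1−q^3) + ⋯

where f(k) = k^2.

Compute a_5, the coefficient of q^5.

d|5:{1,5}  Σf=1+25=26

a_5 = 26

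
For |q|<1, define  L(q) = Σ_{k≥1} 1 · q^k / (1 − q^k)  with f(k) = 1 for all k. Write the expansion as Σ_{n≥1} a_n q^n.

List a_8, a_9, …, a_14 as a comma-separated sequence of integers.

n=8: 8·1 4·2 2·4 1·8  f→[1+1+1+1]=4
n=9: 9·1 3·3 1·9  f→[1+1+1]=3
[q^10] f(10)=1,f(5)=1,f(2)=1,f(1)=1 ⇒ 4
[q^11] f(1)=1,f(11)=1 ⇒ 2
q^12  k|12↦f(k): 1:1 2:1 3:1 4:1 6:1 12:1  a_12=6
d|13:{13,1}  Σf=1+1=2
n=14: 14·1 7·2 2·7 1·14  f→[1+1+1+1]=4

4, 3, 4, 2, 6, 2, 4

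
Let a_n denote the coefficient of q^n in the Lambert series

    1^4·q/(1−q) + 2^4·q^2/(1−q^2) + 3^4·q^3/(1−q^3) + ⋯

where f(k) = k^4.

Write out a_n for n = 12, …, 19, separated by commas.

22386, 28562, 40834, 51332, 69905, 83522, 112931, 130322

d|12:{12,6,4,3,2,1}  Σf=20736+1296+256+81+16+1=22386
[q^13] f(13)=28561,f(1)=1 ⇒ 28562
d|14:{14,7,2,1}  Σf=38416+2401+16+1=40834
d|15:{15,5,3,1}  Σf=50625+625+81+1=51332
n=16: 16·1 8·2 4·4 2·8 1·16  f→[65536+4096+256+16+1]=69905
[q^17] f(1)=1,f(17)=83521 ⇒ 83522
n=18: 18·1 9·2 6·3 3·6 2·9 1·18  f→[104976+6561+1296+81+16+1]=112931
d|19:{19,1}  Σf=130321+1=130322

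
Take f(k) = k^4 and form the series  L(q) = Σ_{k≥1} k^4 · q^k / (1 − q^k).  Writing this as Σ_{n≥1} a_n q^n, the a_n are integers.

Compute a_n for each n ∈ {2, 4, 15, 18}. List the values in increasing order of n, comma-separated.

17, 273, 51332, 112931

[q^2] f(1)=1,f(2)=16 ⇒ 17
q^4  k|4↦f(k): 4:256 2:16 1:1  a_4=273
[q^15] f(15)=50625,f(5)=625,f(3)=81,f(1)=1 ⇒ 51332
n=18: 18·1 9·2 6·3 3·6 2·9 1·18  f→[104976+6561+1296+81+16+1]=112931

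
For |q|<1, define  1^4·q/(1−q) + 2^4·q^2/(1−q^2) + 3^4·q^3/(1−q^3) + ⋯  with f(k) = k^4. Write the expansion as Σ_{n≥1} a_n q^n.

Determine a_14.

a_14 = 40834

n=14: 1·14 2·7 7·2 14·1  f→[1+16+2401+38416]=40834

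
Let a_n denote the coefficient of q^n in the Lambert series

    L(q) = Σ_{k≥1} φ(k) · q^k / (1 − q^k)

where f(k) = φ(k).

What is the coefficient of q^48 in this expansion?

q^48  k|48↦φ(k): 48:16 24:8 16:8 12:4 8:4 6:2 4:2 3:2 2:1 1:1  a_48=48

a_48 = 48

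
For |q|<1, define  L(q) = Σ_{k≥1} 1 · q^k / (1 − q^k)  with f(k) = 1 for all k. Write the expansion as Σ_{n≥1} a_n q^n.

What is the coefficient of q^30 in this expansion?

[q^30] f(1)=1,f(2)=1,f(3)=1,f(5)=1,f(6)=1,f(10)=1,f(15)=1,f(30)=1 ⇒ 8

a_30 = 8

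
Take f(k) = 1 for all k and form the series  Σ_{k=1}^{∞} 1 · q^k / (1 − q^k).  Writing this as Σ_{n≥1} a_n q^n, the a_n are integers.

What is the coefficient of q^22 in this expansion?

a_22 = 4

q^22  k|22↦f(k): 1:1 2:1 11:1 22:1  a_22=4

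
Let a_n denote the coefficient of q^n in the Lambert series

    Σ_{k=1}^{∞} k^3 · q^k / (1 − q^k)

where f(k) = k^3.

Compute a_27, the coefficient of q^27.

a_27 = 20440

q^27  k|27↦f(k): 1:1 3:27 9:729 27:19683  a_27=20440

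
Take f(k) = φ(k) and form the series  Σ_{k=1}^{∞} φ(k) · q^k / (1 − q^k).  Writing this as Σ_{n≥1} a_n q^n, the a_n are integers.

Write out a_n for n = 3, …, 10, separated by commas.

[q^3] φ(3)=2,φ(1)=1 ⇒ 3
[q^4] φ(1)=1,φ(2)=1,φ(4)=2 ⇒ 4
n=5: 5·1 1·5  φ→[4+1]=5
n=6: 6·1 3·2 2·3 1·6  φ→[2+2+1+1]=6
q^7  k|7↦φ(k): 1:1 7:6  a_7=7
d|8:{1,2,4,8}  Σφ=1+1+2+4=8
n=9: 1·9 3·3 9·1  φ→[1+2+6]=9
q^10  k|10↦φ(k): 1:1 2:1 5:4 10:4  a_10=10

3, 4, 5, 6, 7, 8, 9, 10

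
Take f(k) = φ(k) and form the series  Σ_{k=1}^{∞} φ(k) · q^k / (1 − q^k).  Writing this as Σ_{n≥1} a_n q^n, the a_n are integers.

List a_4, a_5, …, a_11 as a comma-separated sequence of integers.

d|4:{4,2,1}  Σφ=2+1+1=4
n=5: 1·5 5·1  φ→[1+4]=5
[q^6] φ(6)=2,φ(3)=2,φ(2)=1,φ(1)=1 ⇒ 6
d|7:{1,7}  Σφ=1+6=7
[q^8] φ(1)=1,φ(2)=1,φ(4)=2,φ(8)=4 ⇒ 8
n=9: 9·1 3·3 1·9  φ→[6+2+1]=9
[q^10] φ(10)=4,φ(5)=4,φ(2)=1,φ(1)=1 ⇒ 10
[q^11] φ(1)=1,φ(11)=10 ⇒ 11

4, 5, 6, 7, 8, 9, 10, 11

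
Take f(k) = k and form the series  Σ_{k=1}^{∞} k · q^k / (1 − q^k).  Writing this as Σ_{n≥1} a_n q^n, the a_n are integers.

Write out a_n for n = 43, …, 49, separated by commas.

44, 84, 78, 72, 48, 124, 57

q^43  k|43↦f(k): 1:1 43:43  a_43=44
d|44:{44,22,11,4,2,1}  Σf=44+22+11+4+2+1=84
n=45: 45·1 15·3 9·5 5·9 3·15 1·45  f→[45+15+9+5+3+1]=78
d|46:{1,2,23,46}  Σf=1+2+23+46=72
q^47  k|47↦f(k): 47:47 1:1  a_47=48
q^48  k|48↦f(k): 48:48 24:24 16:16 12:12 8:8 6:6 4:4 3:3 2:2 1:1  a_48=124
n=49: 1·49 7·7 49·1  f→[1+7+49]=57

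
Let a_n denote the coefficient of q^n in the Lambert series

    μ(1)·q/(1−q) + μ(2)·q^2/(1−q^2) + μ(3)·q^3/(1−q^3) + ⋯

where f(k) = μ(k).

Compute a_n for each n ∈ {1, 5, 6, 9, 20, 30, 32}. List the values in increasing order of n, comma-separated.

1, 0, 0, 0, 0, 0, 0

d|1:{1}  Σμ=1=1
n=5: 1·5 5·1  μ→[1+(-1)]=0
[q^6] μ(6)=1,μ(3)=-1,μ(2)=-1,μ(1)=1 ⇒ 0
d|9:{1,3,9}  Σμ=1+(-1)+0=0
[q^20] μ(1)=1,μ(2)=-1,μ(4)=0,μ(5)=-1,μ(10)=1,μ(20)=0 ⇒ 0
n=30: 30·1 15·2 10·3 6·5 5·6 3·10 2·15 1·30  μ→[(-1)+1+1+1+(-1)+(-1)+(-1)+1]=0
[q^32] μ(32)=0,μ(16)=0,μ(8)=0,μ(4)=0,μ(2)=-1,μ(1)=1 ⇒ 0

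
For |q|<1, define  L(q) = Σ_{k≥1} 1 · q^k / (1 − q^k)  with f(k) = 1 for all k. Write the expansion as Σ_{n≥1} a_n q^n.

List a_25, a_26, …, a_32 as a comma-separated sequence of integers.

3, 4, 4, 6, 2, 8, 2, 6

n=25: 1·25 5·5 25·1  f→[1+1+1]=3
q^26  k|26↦f(k): 26:1 13:1 2:1 1:1  a_26=4
q^27  k|27↦f(k): 27:1 9:1 3:1 1:1  a_27=4
d|28:{28,14,7,4,2,1}  Σf=1+1+1+1+1+1=6
[q^29] f(29)=1,f(1)=1 ⇒ 2
q^30  k|30↦f(k): 1:1 2:1 3:1 5:1 6:1 10:1 15:1 30:1  a_30=8
[q^31] f(1)=1,f(31)=1 ⇒ 2
d|32:{32,16,8,4,2,1}  Σf=1+1+1+1+1+1=6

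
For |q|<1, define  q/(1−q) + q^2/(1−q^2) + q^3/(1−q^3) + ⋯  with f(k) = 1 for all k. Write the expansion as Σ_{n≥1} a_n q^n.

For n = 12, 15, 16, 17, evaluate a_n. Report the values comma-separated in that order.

6, 4, 5, 2

n=12: 12·1 6·2 4·3 3·4 2·6 1·12  f→[1+1+1+1+1+1]=6
d|15:{1,3,5,15}  Σf=1+1+1+1=4
[q^16] f(1)=1,f(2)=1,f(4)=1,f(8)=1,f(16)=1 ⇒ 5
[q^17] f(17)=1,f(1)=1 ⇒ 2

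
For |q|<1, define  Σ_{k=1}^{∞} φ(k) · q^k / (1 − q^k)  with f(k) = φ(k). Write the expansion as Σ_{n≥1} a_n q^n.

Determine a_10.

[q^10] φ(10)=4,φ(5)=4,φ(2)=1,φ(1)=1 ⇒ 10

a_10 = 10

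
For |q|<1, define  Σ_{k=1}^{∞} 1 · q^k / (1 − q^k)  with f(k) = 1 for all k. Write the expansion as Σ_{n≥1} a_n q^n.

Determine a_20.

d|20:{1,2,4,5,10,20}  Σf=1+1+1+1+1+1=6

a_20 = 6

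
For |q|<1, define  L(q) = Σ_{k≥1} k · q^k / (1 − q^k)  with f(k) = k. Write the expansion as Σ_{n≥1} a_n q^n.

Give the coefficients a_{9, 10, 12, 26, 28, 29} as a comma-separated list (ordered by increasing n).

[q^9] f(9)=9,f(3)=3,f(1)=1 ⇒ 13
n=10: 1·10 2·5 5·2 10·1  f→[1+2+5+10]=18
[q^12] f(1)=1,f(2)=2,f(3)=3,f(4)=4,f(6)=6,f(12)=12 ⇒ 28
n=26: 1·26 2·13 13·2 26·1  f→[1+2+13+26]=42
d|28:{1,2,4,7,14,28}  Σf=1+2+4+7+14+28=56
n=29: 29·1 1·29  f→[29+1]=30

13, 18, 28, 42, 56, 30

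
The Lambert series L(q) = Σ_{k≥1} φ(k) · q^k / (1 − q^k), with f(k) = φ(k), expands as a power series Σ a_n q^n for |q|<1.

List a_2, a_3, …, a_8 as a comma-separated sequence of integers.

d|2:{2,1}  Σφ=1+1=2
d|3:{1,3}  Σφ=1+2=3
d|4:{4,2,1}  Σφ=2+1+1=4
d|5:{1,5}  Σφ=1+4=5
d|6:{1,2,3,6}  Σφ=1+1+2+2=6
[q^7] φ(7)=6,φ(1)=1 ⇒ 7
q^8  k|8↦φ(k): 8:4 4:2 2:1 1:1  a_8=8

2, 3, 4, 5, 6, 7, 8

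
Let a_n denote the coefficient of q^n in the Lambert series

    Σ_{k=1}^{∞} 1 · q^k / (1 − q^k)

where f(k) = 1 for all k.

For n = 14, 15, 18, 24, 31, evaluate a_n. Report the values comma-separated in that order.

n=14: 1·14 2·7 7·2 14·1  f→[1+1+1+1]=4
n=15: 1·15 3·5 5·3 15·1  f→[1+1+1+1]=4
d|18:{18,9,6,3,2,1}  Σf=1+1+1+1+1+1=6
n=24: 1·24 2·12 3·8 4·6 6·4 8·3 12·2 24·1  f→[1+1+1+1+1+1+1+1]=8
[q^31] f(1)=1,f(31)=1 ⇒ 2

4, 4, 6, 8, 2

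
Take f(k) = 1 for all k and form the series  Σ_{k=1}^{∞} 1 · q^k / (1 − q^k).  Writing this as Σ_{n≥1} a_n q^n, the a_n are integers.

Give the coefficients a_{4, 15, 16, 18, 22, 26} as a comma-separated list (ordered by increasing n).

q^4  k|4↦f(k): 1:1 2:1 4:1  a_4=3
[q^15] f(15)=1,f(5)=1,f(3)=1,f(1)=1 ⇒ 4
d|16:{16,8,4,2,1}  Σf=1+1+1+1+1=5
q^18  k|18↦f(k): 1:1 2:1 3:1 6:1 9:1 18:1  a_18=6
d|22:{1,2,11,22}  Σf=1+1+1+1=4
n=26: 26·1 13·2 2·13 1·26  f→[1+1+1+1]=4

3, 4, 5, 6, 4, 4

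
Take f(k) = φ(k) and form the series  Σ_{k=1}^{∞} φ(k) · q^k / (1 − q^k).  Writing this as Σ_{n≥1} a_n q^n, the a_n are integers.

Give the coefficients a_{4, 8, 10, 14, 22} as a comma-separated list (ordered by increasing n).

q^4  k|4↦φ(k): 4:2 2:1 1:1  a_4=4
n=8: 8·1 4·2 2·4 1·8  φ→[4+2+1+1]=8
d|10:{10,5,2,1}  Σφ=4+4+1+1=10
q^14  k|14↦φ(k): 1:1 2:1 7:6 14:6  a_14=14
[q^22] φ(1)=1,φ(2)=1,φ(11)=10,φ(22)=10 ⇒ 22

4, 8, 10, 14, 22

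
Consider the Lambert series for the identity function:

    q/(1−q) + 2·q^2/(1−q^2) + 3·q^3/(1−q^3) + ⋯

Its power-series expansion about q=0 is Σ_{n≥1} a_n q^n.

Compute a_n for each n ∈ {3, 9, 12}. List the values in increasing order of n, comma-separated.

4, 13, 28

q^3  k|3↦f(k): 1:1 3:3  a_3=4
d|9:{1,3,9}  Σf=1+3+9=13
[q^12] f(1)=1,f(2)=2,f(3)=3,f(4)=4,f(6)=6,f(12)=12 ⇒ 28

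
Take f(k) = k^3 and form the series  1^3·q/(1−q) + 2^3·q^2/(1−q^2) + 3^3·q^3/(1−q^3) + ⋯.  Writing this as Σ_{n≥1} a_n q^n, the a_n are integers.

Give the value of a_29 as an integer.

a_29 = 24390

q^29  k|29↦f(k): 1:1 29:24389  a_29=24390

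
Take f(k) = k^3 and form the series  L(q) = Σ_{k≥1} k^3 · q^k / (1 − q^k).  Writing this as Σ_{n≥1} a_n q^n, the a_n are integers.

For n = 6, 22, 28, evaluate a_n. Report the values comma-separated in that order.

d|6:{1,2,3,6}  Σf=1+8+27+216=252
n=22: 22·1 11·2 2·11 1·22  f→[10648+1331+8+1]=11988
q^28  k|28↦f(k): 1:1 2:8 4:64 7:343 14:2744 28:21952  a_28=25112

252, 11988, 25112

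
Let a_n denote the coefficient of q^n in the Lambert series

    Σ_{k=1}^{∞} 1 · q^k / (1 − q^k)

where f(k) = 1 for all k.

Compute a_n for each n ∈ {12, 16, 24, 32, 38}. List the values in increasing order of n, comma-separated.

n=12: 12·1 6·2 4·3 3·4 2·6 1·12  f→[1+1+1+1+1+1]=6
q^16  k|16↦f(k): 16:1 8:1 4:1 2:1 1:1  a_16=5
n=24: 24·1 12·2 8·3 6·4 4·6 3·8 2·12 1·24  f→[1+1+1+1+1+1+1+1]=8
[q^32] f(32)=1,f(16)=1,f(8)=1,f(4)=1,f(2)=1,f(1)=1 ⇒ 6
d|38:{1,2,19,38}  Σf=1+1+1+1=4

6, 5, 8, 6, 4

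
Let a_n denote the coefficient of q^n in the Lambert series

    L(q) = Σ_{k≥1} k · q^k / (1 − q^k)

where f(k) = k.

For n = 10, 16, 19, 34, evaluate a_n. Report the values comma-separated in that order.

18, 31, 20, 54

n=10: 1·10 2·5 5·2 10·1  f→[1+2+5+10]=18
n=16: 16·1 8·2 4·4 2·8 1·16  f→[16+8+4+2+1]=31
[q^19] f(1)=1,f(19)=19 ⇒ 20
q^34  k|34↦f(k): 1:1 2:2 17:17 34:34  a_34=54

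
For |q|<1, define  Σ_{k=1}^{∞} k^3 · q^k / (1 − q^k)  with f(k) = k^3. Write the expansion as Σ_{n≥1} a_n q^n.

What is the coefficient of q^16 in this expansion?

n=16: 1·16 2·8 4·4 8·2 16·1  f→[1+8+64+512+4096]=4681

a_16 = 4681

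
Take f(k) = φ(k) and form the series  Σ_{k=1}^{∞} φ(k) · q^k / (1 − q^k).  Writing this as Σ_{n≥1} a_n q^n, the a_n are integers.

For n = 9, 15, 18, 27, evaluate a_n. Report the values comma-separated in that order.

n=9: 1·9 3·3 9·1  φ→[1+2+6]=9
n=15: 15·1 5·3 3·5 1·15  φ→[8+4+2+1]=15
[q^18] φ(18)=6,φ(9)=6,φ(6)=2,φ(3)=2,φ(2)=1,φ(1)=1 ⇒ 18
n=27: 1·27 3·9 9·3 27·1  φ→[1+2+6+18]=27

9, 15, 18, 27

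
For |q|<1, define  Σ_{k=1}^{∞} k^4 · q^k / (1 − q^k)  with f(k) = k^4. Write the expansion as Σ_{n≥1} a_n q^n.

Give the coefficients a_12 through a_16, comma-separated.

d|12:{1,2,3,4,6,12}  Σf=1+16+81+256+1296+20736=22386
n=13: 1·13 13·1  f→[1+28561]=28562
q^14  k|14↦f(k): 1:1 2:16 7:2401 14:38416  a_14=40834
d|15:{1,3,5,15}  Σf=1+81+625+50625=51332
[q^16] f(16)=65536,f(8)=4096,f(4)=256,f(2)=16,f(1)=1 ⇒ 69905

22386, 28562, 40834, 51332, 69905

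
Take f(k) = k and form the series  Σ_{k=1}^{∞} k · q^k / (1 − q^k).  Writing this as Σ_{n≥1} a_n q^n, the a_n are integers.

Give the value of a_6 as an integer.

a_6 = 12

d|6:{6,3,2,1}  Σf=6+3+2+1=12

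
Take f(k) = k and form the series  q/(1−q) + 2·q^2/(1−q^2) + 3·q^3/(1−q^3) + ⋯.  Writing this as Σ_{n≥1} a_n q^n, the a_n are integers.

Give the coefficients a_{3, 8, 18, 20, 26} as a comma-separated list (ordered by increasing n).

q^3  k|3↦f(k): 3:3 1:1  a_3=4
n=8: 1·8 2·4 4·2 8·1  f→[1+2+4+8]=15
[q^18] f(18)=18,f(9)=9,f(6)=6,f(3)=3,f(2)=2,f(1)=1 ⇒ 39
q^20  k|20↦f(k): 1:1 2:2 4:4 5:5 10:10 20:20  a_20=42
n=26: 26·1 13·2 2·13 1·26  f→[26+13+2+1]=42

4, 15, 39, 42, 42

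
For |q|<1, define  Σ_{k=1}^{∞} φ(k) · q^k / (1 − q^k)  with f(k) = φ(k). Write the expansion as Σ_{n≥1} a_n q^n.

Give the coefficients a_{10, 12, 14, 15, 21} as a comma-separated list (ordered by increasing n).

n=10: 1·10 2·5 5·2 10·1  φ→[1+1+4+4]=10
q^12  k|12↦φ(k): 12:4 6:2 4:2 3:2 2:1 1:1  a_12=12
d|14:{1,2,7,14}  Σφ=1+1+6+6=14
[q^15] φ(15)=8,φ(5)=4,φ(3)=2,φ(1)=1 ⇒ 15
[q^21] φ(1)=1,φ(3)=2,φ(7)=6,φ(21)=12 ⇒ 21

10, 12, 14, 15, 21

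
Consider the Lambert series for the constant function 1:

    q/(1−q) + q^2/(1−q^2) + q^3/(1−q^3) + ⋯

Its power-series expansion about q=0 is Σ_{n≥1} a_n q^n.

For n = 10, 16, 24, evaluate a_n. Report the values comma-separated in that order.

d|10:{1,2,5,10}  Σf=1+1+1+1=4
d|16:{1,2,4,8,16}  Σf=1+1+1+1+1=5
n=24: 1·24 2·12 3·8 4·6 6·4 8·3 12·2 24·1  f→[1+1+1+1+1+1+1+1]=8

4, 5, 8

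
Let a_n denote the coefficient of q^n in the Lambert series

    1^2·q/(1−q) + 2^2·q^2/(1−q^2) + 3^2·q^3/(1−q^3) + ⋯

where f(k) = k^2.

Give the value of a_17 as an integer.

d|17:{1,17}  Σf=1+289=290

a_17 = 290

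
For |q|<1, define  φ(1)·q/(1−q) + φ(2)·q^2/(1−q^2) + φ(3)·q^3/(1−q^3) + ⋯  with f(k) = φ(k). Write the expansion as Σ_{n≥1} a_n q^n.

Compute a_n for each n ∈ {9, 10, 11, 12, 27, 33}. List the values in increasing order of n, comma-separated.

d|9:{1,3,9}  Σφ=1+2+6=9
d|10:{1,2,5,10}  Σφ=1+1+4+4=10
n=11: 11·1 1·11  φ→[10+1]=11
q^12  k|12↦φ(k): 1:1 2:1 3:2 4:2 6:2 12:4  a_12=12
d|27:{1,3,9,27}  Σφ=1+2+6+18=27
d|33:{1,3,11,33}  Σφ=1+2+10+20=33

9, 10, 11, 12, 27, 33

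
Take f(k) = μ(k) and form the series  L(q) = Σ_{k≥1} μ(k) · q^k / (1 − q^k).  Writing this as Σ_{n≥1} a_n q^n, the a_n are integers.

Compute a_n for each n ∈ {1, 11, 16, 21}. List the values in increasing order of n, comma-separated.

1, 0, 0, 0

[q^1] μ(1)=1 ⇒ 1
[q^11] μ(11)=-1,μ(1)=1 ⇒ 0
d|16:{1,2,4,8,16}  Σμ=1+(-1)+0+0+0=0
[q^21] μ(21)=1,μ(7)=-1,μ(3)=-1,μ(1)=1 ⇒ 0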